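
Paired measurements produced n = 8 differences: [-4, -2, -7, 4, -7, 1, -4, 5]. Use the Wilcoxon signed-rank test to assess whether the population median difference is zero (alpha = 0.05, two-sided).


Step 1: Drop any zero differences (none here) and take |d_i|.
|d| = [4, 2, 7, 4, 7, 1, 4, 5]
Step 2: Midrank |d_i| (ties get averaged ranks).
ranks: |4|->4, |2|->2, |7|->7.5, |4|->4, |7|->7.5, |1|->1, |4|->4, |5|->6
Step 3: Attach original signs; sum ranks with positive sign and with negative sign.
W+ = 4 + 1 + 6 = 11
W- = 4 + 2 + 7.5 + 7.5 + 4 = 25
(Check: W+ + W- = 36 should equal n(n+1)/2 = 36.)
Step 4: Test statistic W = min(W+, W-) = 11.
Step 5: Ties in |d|, so use the tie-corrected normal approximation.
        E[W] = n(n+1)/4 = 8*9/4 = 18.
        Tie groups: |d|=4 (t=3), |d|=7 (t=2); sum(t^3 - t) = 30.
        Var[W] = n(n+1)(2n+1)/24 - sum(t^3-t)/48 = 1224/24 - 30/48 = 50.375.
        z = (W - E[W]) / sqrt(Var[W]) = (11 - 18) / 7.0975 = -0.9863.
        Two-sided p = 2*Phi(z) = 0.324007.
Step 6: alpha = 0.05. fail to reject H0.

W+ = 11, W- = 25, W = min = 11, p = 0.324007, fail to reject H0.


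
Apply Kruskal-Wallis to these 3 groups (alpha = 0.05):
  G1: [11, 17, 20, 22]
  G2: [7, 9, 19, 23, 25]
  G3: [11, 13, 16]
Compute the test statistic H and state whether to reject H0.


Step 1: Combine all N = 12 observations and assign midranks.
sorted (value, group, rank): (7,G2,1), (9,G2,2), (11,G1,3.5), (11,G3,3.5), (13,G3,5), (16,G3,6), (17,G1,7), (19,G2,8), (20,G1,9), (22,G1,10), (23,G2,11), (25,G2,12)
Step 2: Sum ranks within each group.
R_1 = 29.5 (n_1 = 4)
R_2 = 34 (n_2 = 5)
R_3 = 14.5 (n_3 = 3)
Step 3: H = 12/(N(N+1)) * sum(R_i^2/n_i) - 3(N+1)
     = 12/(12*13) * (29.5^2/4 + 34^2/5 + 14.5^2/3) - 3*13
     = 0.076923 * 518.846 - 39
     = 0.911218.
Step 4: Ties present; correction factor C = 1 - 6/(12^3 - 12) = 0.996503. Corrected H = 0.911218 / 0.996503 = 0.914415.
Step 5: Under H0, H ~ chi^2(2); p-value = 0.633049.
Step 6: alpha = 0.05. fail to reject H0.

H = 0.9144, df = 2, p = 0.633049, fail to reject H0.


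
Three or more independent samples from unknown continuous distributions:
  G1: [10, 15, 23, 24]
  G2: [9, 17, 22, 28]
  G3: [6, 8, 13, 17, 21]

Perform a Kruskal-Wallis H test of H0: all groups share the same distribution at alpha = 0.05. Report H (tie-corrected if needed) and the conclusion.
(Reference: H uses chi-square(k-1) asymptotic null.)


Step 1: Combine all N = 13 observations and assign midranks.
sorted (value, group, rank): (6,G3,1), (8,G3,2), (9,G2,3), (10,G1,4), (13,G3,5), (15,G1,6), (17,G2,7.5), (17,G3,7.5), (21,G3,9), (22,G2,10), (23,G1,11), (24,G1,12), (28,G2,13)
Step 2: Sum ranks within each group.
R_1 = 33 (n_1 = 4)
R_2 = 33.5 (n_2 = 4)
R_3 = 24.5 (n_3 = 5)
Step 3: H = 12/(N(N+1)) * sum(R_i^2/n_i) - 3(N+1)
     = 12/(13*14) * (33^2/4 + 33.5^2/4 + 24.5^2/5) - 3*14
     = 0.065934 * 672.862 - 42
     = 2.364560.
Step 4: Ties present; correction factor C = 1 - 6/(13^3 - 13) = 0.997253. Corrected H = 2.364560 / 0.997253 = 2.371074.
Step 5: Under H0, H ~ chi^2(2); p-value = 0.305582.
Step 6: alpha = 0.05. fail to reject H0.

H = 2.3711, df = 2, p = 0.305582, fail to reject H0.


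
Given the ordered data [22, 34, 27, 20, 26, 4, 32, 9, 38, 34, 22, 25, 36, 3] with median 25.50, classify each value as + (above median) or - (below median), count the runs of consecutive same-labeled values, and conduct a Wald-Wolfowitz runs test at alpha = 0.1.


Step 1: Compute median = 25.50; label A = above, B = below.
Labels in order: BAABABABAABBAB  (n_A = 7, n_B = 7)
Step 2: Count runs R = 11.
Step 3: Under H0 (random ordering), E[R] = 2*n_A*n_B/(n_A+n_B) + 1 = 2*7*7/14 + 1 = 8.0000.
        Var[R] = 2*n_A*n_B*(2*n_A*n_B - n_A - n_B) / ((n_A+n_B)^2 * (n_A+n_B-1)) = 8232/2548 = 3.2308.
        SD[R] = 1.7974.
Step 4: Continuity-corrected z = (R - 0.5 - E[R]) / SD[R] = (11 - 0.5 - 8.0000) / 1.7974 = 1.3909.
Step 5: Two-sided p-value via normal approximation = 2*(1 - Phi(|z|)) = 0.164264.
Step 6: alpha = 0.1. fail to reject H0.

R = 11, z = 1.3909, p = 0.164264, fail to reject H0.


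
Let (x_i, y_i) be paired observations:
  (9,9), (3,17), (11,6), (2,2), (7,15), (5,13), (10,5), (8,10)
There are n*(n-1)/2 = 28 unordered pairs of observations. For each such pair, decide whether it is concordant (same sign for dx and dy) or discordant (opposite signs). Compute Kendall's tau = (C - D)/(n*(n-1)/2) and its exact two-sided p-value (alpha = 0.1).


Step 1: Enumerate the 28 unordered pairs (i,j) with i<j and classify each by sign(x_j-x_i) * sign(y_j-y_i).
  (1,2):dx=-6,dy=+8->D; (1,3):dx=+2,dy=-3->D; (1,4):dx=-7,dy=-7->C; (1,5):dx=-2,dy=+6->D
  (1,6):dx=-4,dy=+4->D; (1,7):dx=+1,dy=-4->D; (1,8):dx=-1,dy=+1->D; (2,3):dx=+8,dy=-11->D
  (2,4):dx=-1,dy=-15->C; (2,5):dx=+4,dy=-2->D; (2,6):dx=+2,dy=-4->D; (2,7):dx=+7,dy=-12->D
  (2,8):dx=+5,dy=-7->D; (3,4):dx=-9,dy=-4->C; (3,5):dx=-4,dy=+9->D; (3,6):dx=-6,dy=+7->D
  (3,7):dx=-1,dy=-1->C; (3,8):dx=-3,dy=+4->D; (4,5):dx=+5,dy=+13->C; (4,6):dx=+3,dy=+11->C
  (4,7):dx=+8,dy=+3->C; (4,8):dx=+6,dy=+8->C; (5,6):dx=-2,dy=-2->C; (5,7):dx=+3,dy=-10->D
  (5,8):dx=+1,dy=-5->D; (6,7):dx=+5,dy=-8->D; (6,8):dx=+3,dy=-3->D; (7,8):dx=-2,dy=+5->D
Step 2: C = 9, D = 19, total pairs = 28.
Step 3: tau = (C - D)/(n(n-1)/2) = (9 - 19)/28 = -0.357143.
Step 4: Exact two-sided p-value (enumerate n! = 40320 permutations of y under H0): p = 0.275099.
Step 5: alpha = 0.1. fail to reject H0.

tau_b = -0.3571 (C=9, D=19), p = 0.275099, fail to reject H0.


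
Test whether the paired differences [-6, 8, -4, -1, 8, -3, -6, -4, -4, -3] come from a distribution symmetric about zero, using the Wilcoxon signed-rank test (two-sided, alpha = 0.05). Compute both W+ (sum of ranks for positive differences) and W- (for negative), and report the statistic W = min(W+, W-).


Step 1: Drop any zero differences (none here) and take |d_i|.
|d| = [6, 8, 4, 1, 8, 3, 6, 4, 4, 3]
Step 2: Midrank |d_i| (ties get averaged ranks).
ranks: |6|->7.5, |8|->9.5, |4|->5, |1|->1, |8|->9.5, |3|->2.5, |6|->7.5, |4|->5, |4|->5, |3|->2.5
Step 3: Attach original signs; sum ranks with positive sign and with negative sign.
W+ = 9.5 + 9.5 = 19
W- = 7.5 + 5 + 1 + 2.5 + 7.5 + 5 + 5 + 2.5 = 36
(Check: W+ + W- = 55 should equal n(n+1)/2 = 55.)
Step 4: Test statistic W = min(W+, W-) = 19.
Step 5: Ties in |d|, so use the tie-corrected normal approximation.
        E[W] = n(n+1)/4 = 10*11/4 = 27.5.
        Tie groups: |d|=3 (t=2), |d|=4 (t=3), |d|=6 (t=2), |d|=8 (t=2); sum(t^3 - t) = 42.
        Var[W] = n(n+1)(2n+1)/24 - sum(t^3-t)/48 = 2310/24 - 42/48 = 95.375.
        z = (W - E[W]) / sqrt(Var[W]) = (19 - 27.5) / 9.7660 = -0.8704.
        Two-sided p = 2*Phi(z) = 0.384101.
Step 6: alpha = 0.05. fail to reject H0.

W+ = 19, W- = 36, W = min = 19, p = 0.384101, fail to reject H0.


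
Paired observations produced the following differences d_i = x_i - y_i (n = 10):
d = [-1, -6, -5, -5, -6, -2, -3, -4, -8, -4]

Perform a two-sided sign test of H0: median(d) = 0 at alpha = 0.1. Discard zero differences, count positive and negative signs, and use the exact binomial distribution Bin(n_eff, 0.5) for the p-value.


Step 1: Discard zero differences. Original n = 10; n_eff = number of nonzero differences = 10.
Nonzero differences (with sign): -1, -6, -5, -5, -6, -2, -3, -4, -8, -4
Step 2: Count signs: positive = 0, negative = 10.
Step 3: Under H0: P(positive) = 0.5, so the number of positives S ~ Bin(10, 0.5).
Step 4: Two-sided exact p-value = sum of Bin(10,0.5) probabilities at or below the observed probability = 0.001953.
Step 5: alpha = 0.1. reject H0.

n_eff = 10, pos = 0, neg = 10, p = 0.001953, reject H0.


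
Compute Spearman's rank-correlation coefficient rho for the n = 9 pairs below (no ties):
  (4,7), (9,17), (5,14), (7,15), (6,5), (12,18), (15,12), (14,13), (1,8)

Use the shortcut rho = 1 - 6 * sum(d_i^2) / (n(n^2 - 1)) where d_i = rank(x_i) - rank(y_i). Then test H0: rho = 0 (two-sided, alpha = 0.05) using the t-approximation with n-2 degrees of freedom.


Step 1: Rank x and y separately (midranks; no ties here).
rank(x): 4->2, 9->6, 5->3, 7->5, 6->4, 12->7, 15->9, 14->8, 1->1
rank(y): 7->2, 17->8, 14->6, 15->7, 5->1, 18->9, 12->4, 13->5, 8->3
Step 2: d_i = R_x(i) - R_y(i); compute d_i^2.
  (2-2)^2=0, (6-8)^2=4, (3-6)^2=9, (5-7)^2=4, (4-1)^2=9, (7-9)^2=4, (9-4)^2=25, (8-5)^2=9, (1-3)^2=4
sum(d^2) = 68.
Step 3: rho = 1 - 6*68 / (9*(9^2 - 1)) = 1 - 408/720 = 0.433333.
Step 4: Under H0, t = rho * sqrt((n-2)/(1-rho^2)) = 1.2721 ~ t(7).
Step 5: Two-sided p-value from the t-distribution with 7 df = 0.243952.
Step 6: alpha = 0.05. fail to reject H0.

rho = 0.4333, p = 0.243952, fail to reject H0 at alpha = 0.05.


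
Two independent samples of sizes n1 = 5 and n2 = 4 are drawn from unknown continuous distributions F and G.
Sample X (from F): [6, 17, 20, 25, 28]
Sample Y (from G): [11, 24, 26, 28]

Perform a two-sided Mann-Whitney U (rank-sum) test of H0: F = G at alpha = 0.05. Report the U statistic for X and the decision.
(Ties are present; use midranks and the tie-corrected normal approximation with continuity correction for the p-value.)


Step 1: Combine and sort all 9 observations; assign midranks.
sorted (value, group): (6,X), (11,Y), (17,X), (20,X), (24,Y), (25,X), (26,Y), (28,X), (28,Y)
ranks: 6->1, 11->2, 17->3, 20->4, 24->5, 25->6, 26->7, 28->8.5, 28->8.5
Step 2: Rank sum for X: R1 = 1 + 3 + 4 + 6 + 8.5 = 22.5.
Step 3: U_X = R1 - n1(n1+1)/2 = 22.5 - 5*6/2 = 22.5 - 15 = 7.5.
       U_Y = n1*n2 - U_X = 20 - 7.5 = 12.5.
Step 4: Ties are present, so use the tie-corrected normal approximation (with continuity correction) for the p-value.
Step 5: p-value = 0.622753; compare to alpha = 0.05. fail to reject H0.

U_X = 7.5, p = 0.622753, fail to reject H0 at alpha = 0.05.


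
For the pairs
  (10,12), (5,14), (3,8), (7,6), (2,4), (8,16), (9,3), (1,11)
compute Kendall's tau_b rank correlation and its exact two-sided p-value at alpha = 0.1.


Step 1: Enumerate the 28 unordered pairs (i,j) with i<j and classify each by sign(x_j-x_i) * sign(y_j-y_i).
  (1,2):dx=-5,dy=+2->D; (1,3):dx=-7,dy=-4->C; (1,4):dx=-3,dy=-6->C; (1,5):dx=-8,dy=-8->C
  (1,6):dx=-2,dy=+4->D; (1,7):dx=-1,dy=-9->C; (1,8):dx=-9,dy=-1->C; (2,3):dx=-2,dy=-6->C
  (2,4):dx=+2,dy=-8->D; (2,5):dx=-3,dy=-10->C; (2,6):dx=+3,dy=+2->C; (2,7):dx=+4,dy=-11->D
  (2,8):dx=-4,dy=-3->C; (3,4):dx=+4,dy=-2->D; (3,5):dx=-1,dy=-4->C; (3,6):dx=+5,dy=+8->C
  (3,7):dx=+6,dy=-5->D; (3,8):dx=-2,dy=+3->D; (4,5):dx=-5,dy=-2->C; (4,6):dx=+1,dy=+10->C
  (4,7):dx=+2,dy=-3->D; (4,8):dx=-6,dy=+5->D; (5,6):dx=+6,dy=+12->C; (5,7):dx=+7,dy=-1->D
  (5,8):dx=-1,dy=+7->D; (6,7):dx=+1,dy=-13->D; (6,8):dx=-7,dy=-5->C; (7,8):dx=-8,dy=+8->D
Step 2: C = 15, D = 13, total pairs = 28.
Step 3: tau = (C - D)/(n(n-1)/2) = (15 - 13)/28 = 0.071429.
Step 4: Exact two-sided p-value (enumerate n! = 40320 permutations of y under H0): p = 0.904861.
Step 5: alpha = 0.1. fail to reject H0.

tau_b = 0.0714 (C=15, D=13), p = 0.904861, fail to reject H0.


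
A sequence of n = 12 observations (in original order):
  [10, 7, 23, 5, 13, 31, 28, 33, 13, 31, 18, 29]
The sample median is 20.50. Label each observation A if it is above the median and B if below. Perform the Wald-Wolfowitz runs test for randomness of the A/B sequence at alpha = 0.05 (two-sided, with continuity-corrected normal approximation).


Step 1: Compute median = 20.50; label A = above, B = below.
Labels in order: BBABBAAABABA  (n_A = 6, n_B = 6)
Step 2: Count runs R = 8.
Step 3: Under H0 (random ordering), E[R] = 2*n_A*n_B/(n_A+n_B) + 1 = 2*6*6/12 + 1 = 7.0000.
        Var[R] = 2*n_A*n_B*(2*n_A*n_B - n_A - n_B) / ((n_A+n_B)^2 * (n_A+n_B-1)) = 4320/1584 = 2.7273.
        SD[R] = 1.6514.
Step 4: Continuity-corrected z = (R - 0.5 - E[R]) / SD[R] = (8 - 0.5 - 7.0000) / 1.6514 = 0.3028.
Step 5: Two-sided p-value via normal approximation = 2*(1 - Phi(|z|)) = 0.762069.
Step 6: alpha = 0.05. fail to reject H0.

R = 8, z = 0.3028, p = 0.762069, fail to reject H0.


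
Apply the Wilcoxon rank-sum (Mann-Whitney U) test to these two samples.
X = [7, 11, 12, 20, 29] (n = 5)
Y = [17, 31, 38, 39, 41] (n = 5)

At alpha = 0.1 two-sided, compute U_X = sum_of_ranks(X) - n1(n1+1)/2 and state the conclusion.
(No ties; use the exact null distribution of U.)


Step 1: Combine and sort all 10 observations; assign midranks.
sorted (value, group): (7,X), (11,X), (12,X), (17,Y), (20,X), (29,X), (31,Y), (38,Y), (39,Y), (41,Y)
ranks: 7->1, 11->2, 12->3, 17->4, 20->5, 29->6, 31->7, 38->8, 39->9, 41->10
Step 2: Rank sum for X: R1 = 1 + 2 + 3 + 5 + 6 = 17.
Step 3: U_X = R1 - n1(n1+1)/2 = 17 - 5*6/2 = 17 - 15 = 2.
       U_Y = n1*n2 - U_X = 25 - 2 = 23.
Step 4: No ties, so the exact null distribution of U (based on enumerating the C(10,5) = 252 equally likely rank assignments) gives the two-sided p-value.
Step 5: p-value = 0.031746; compare to alpha = 0.1. reject H0.

U_X = 2, p = 0.031746, reject H0 at alpha = 0.1.


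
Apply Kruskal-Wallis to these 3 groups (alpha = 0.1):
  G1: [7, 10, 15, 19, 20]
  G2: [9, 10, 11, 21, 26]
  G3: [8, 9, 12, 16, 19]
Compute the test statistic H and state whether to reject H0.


Step 1: Combine all N = 15 observations and assign midranks.
sorted (value, group, rank): (7,G1,1), (8,G3,2), (9,G2,3.5), (9,G3,3.5), (10,G1,5.5), (10,G2,5.5), (11,G2,7), (12,G3,8), (15,G1,9), (16,G3,10), (19,G1,11.5), (19,G3,11.5), (20,G1,13), (21,G2,14), (26,G2,15)
Step 2: Sum ranks within each group.
R_1 = 40 (n_1 = 5)
R_2 = 45 (n_2 = 5)
R_3 = 35 (n_3 = 5)
Step 3: H = 12/(N(N+1)) * sum(R_i^2/n_i) - 3(N+1)
     = 12/(15*16) * (40^2/5 + 45^2/5 + 35^2/5) - 3*16
     = 0.050000 * 970 - 48
     = 0.500000.
Step 4: Ties present; correction factor C = 1 - 18/(15^3 - 15) = 0.994643. Corrected H = 0.500000 / 0.994643 = 0.502693.
Step 5: Under H0, H ~ chi^2(2); p-value = 0.777753.
Step 6: alpha = 0.1. fail to reject H0.

H = 0.5027, df = 2, p = 0.777753, fail to reject H0.


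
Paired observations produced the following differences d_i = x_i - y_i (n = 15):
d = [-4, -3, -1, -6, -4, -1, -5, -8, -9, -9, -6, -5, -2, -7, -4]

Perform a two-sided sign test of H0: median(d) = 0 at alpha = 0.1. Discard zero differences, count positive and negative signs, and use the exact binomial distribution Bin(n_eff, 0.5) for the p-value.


Step 1: Discard zero differences. Original n = 15; n_eff = number of nonzero differences = 15.
Nonzero differences (with sign): -4, -3, -1, -6, -4, -1, -5, -8, -9, -9, -6, -5, -2, -7, -4
Step 2: Count signs: positive = 0, negative = 15.
Step 3: Under H0: P(positive) = 0.5, so the number of positives S ~ Bin(15, 0.5).
Step 4: Two-sided exact p-value = sum of Bin(15,0.5) probabilities at or below the observed probability = 0.000061.
Step 5: alpha = 0.1. reject H0.

n_eff = 15, pos = 0, neg = 15, p = 0.000061, reject H0.


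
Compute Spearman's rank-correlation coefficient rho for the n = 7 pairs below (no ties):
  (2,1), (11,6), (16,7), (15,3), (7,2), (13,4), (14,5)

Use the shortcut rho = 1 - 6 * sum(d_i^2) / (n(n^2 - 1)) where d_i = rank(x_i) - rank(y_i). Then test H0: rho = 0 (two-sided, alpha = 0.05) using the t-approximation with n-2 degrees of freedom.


Step 1: Rank x and y separately (midranks; no ties here).
rank(x): 2->1, 11->3, 16->7, 15->6, 7->2, 13->4, 14->5
rank(y): 1->1, 6->6, 7->7, 3->3, 2->2, 4->4, 5->5
Step 2: d_i = R_x(i) - R_y(i); compute d_i^2.
  (1-1)^2=0, (3-6)^2=9, (7-7)^2=0, (6-3)^2=9, (2-2)^2=0, (4-4)^2=0, (5-5)^2=0
sum(d^2) = 18.
Step 3: rho = 1 - 6*18 / (7*(7^2 - 1)) = 1 - 108/336 = 0.678571.
Step 4: Under H0, t = rho * sqrt((n-2)/(1-rho^2)) = 2.0657 ~ t(5).
Step 5: Two-sided p-value from the t-distribution with 5 df = 0.093750.
Step 6: alpha = 0.05. fail to reject H0.

rho = 0.6786, p = 0.093750, fail to reject H0 at alpha = 0.05.


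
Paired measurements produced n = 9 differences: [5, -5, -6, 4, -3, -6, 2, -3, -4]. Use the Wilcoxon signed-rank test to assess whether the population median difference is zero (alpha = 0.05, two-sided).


Step 1: Drop any zero differences (none here) and take |d_i|.
|d| = [5, 5, 6, 4, 3, 6, 2, 3, 4]
Step 2: Midrank |d_i| (ties get averaged ranks).
ranks: |5|->6.5, |5|->6.5, |6|->8.5, |4|->4.5, |3|->2.5, |6|->8.5, |2|->1, |3|->2.5, |4|->4.5
Step 3: Attach original signs; sum ranks with positive sign and with negative sign.
W+ = 6.5 + 4.5 + 1 = 12
W- = 6.5 + 8.5 + 2.5 + 8.5 + 2.5 + 4.5 = 33
(Check: W+ + W- = 45 should equal n(n+1)/2 = 45.)
Step 4: Test statistic W = min(W+, W-) = 12.
Step 5: Ties in |d|, so use the tie-corrected normal approximation.
        E[W] = n(n+1)/4 = 9*10/4 = 22.5.
        Tie groups: |d|=3 (t=2), |d|=4 (t=2), |d|=5 (t=2), |d|=6 (t=2); sum(t^3 - t) = 24.
        Var[W] = n(n+1)(2n+1)/24 - sum(t^3-t)/48 = 1710/24 - 24/48 = 70.75.
        z = (W - E[W]) / sqrt(Var[W]) = (12 - 22.5) / 8.4113 = -1.2483.
        Two-sided p = 2*Phi(z) = 0.211914.
Step 6: alpha = 0.05. fail to reject H0.

W+ = 12, W- = 33, W = min = 12, p = 0.211914, fail to reject H0.


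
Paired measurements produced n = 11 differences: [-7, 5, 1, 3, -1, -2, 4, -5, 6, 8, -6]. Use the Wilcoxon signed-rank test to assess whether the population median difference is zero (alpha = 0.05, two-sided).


Step 1: Drop any zero differences (none here) and take |d_i|.
|d| = [7, 5, 1, 3, 1, 2, 4, 5, 6, 8, 6]
Step 2: Midrank |d_i| (ties get averaged ranks).
ranks: |7|->10, |5|->6.5, |1|->1.5, |3|->4, |1|->1.5, |2|->3, |4|->5, |5|->6.5, |6|->8.5, |8|->11, |6|->8.5
Step 3: Attach original signs; sum ranks with positive sign and with negative sign.
W+ = 6.5 + 1.5 + 4 + 5 + 8.5 + 11 = 36.5
W- = 10 + 1.5 + 3 + 6.5 + 8.5 = 29.5
(Check: W+ + W- = 66 should equal n(n+1)/2 = 66.)
Step 4: Test statistic W = min(W+, W-) = 29.5.
Step 5: Ties in |d|, so use the tie-corrected normal approximation.
        E[W] = n(n+1)/4 = 11*12/4 = 33.
        Tie groups: |d|=1 (t=2), |d|=5 (t=2), |d|=6 (t=2); sum(t^3 - t) = 18.
        Var[W] = n(n+1)(2n+1)/24 - sum(t^3-t)/48 = 3036/24 - 18/48 = 126.125.
        z = (W - E[W]) / sqrt(Var[W]) = (29.5 - 33) / 11.2305 = -0.3117.
        Two-sided p = 2*Phi(z) = 0.755306.
Step 6: alpha = 0.05. fail to reject H0.

W+ = 36.5, W- = 29.5, W = min = 29.5, p = 0.755306, fail to reject H0.


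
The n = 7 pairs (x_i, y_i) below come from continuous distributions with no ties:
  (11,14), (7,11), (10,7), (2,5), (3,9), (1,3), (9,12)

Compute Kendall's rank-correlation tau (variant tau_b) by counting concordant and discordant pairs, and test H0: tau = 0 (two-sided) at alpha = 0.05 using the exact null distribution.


Step 1: Enumerate the 21 unordered pairs (i,j) with i<j and classify each by sign(x_j-x_i) * sign(y_j-y_i).
  (1,2):dx=-4,dy=-3->C; (1,3):dx=-1,dy=-7->C; (1,4):dx=-9,dy=-9->C; (1,5):dx=-8,dy=-5->C
  (1,6):dx=-10,dy=-11->C; (1,7):dx=-2,dy=-2->C; (2,3):dx=+3,dy=-4->D; (2,4):dx=-5,dy=-6->C
  (2,5):dx=-4,dy=-2->C; (2,6):dx=-6,dy=-8->C; (2,7):dx=+2,dy=+1->C; (3,4):dx=-8,dy=-2->C
  (3,5):dx=-7,dy=+2->D; (3,6):dx=-9,dy=-4->C; (3,7):dx=-1,dy=+5->D; (4,5):dx=+1,dy=+4->C
  (4,6):dx=-1,dy=-2->C; (4,7):dx=+7,dy=+7->C; (5,6):dx=-2,dy=-6->C; (5,7):dx=+6,dy=+3->C
  (6,7):dx=+8,dy=+9->C
Step 2: C = 18, D = 3, total pairs = 21.
Step 3: tau = (C - D)/(n(n-1)/2) = (18 - 3)/21 = 0.714286.
Step 4: Exact two-sided p-value (enumerate n! = 5040 permutations of y under H0): p = 0.030159.
Step 5: alpha = 0.05. reject H0.

tau_b = 0.7143 (C=18, D=3), p = 0.030159, reject H0.


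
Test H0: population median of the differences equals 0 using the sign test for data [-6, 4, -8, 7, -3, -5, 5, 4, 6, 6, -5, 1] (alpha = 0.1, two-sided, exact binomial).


Step 1: Discard zero differences. Original n = 12; n_eff = number of nonzero differences = 12.
Nonzero differences (with sign): -6, +4, -8, +7, -3, -5, +5, +4, +6, +6, -5, +1
Step 2: Count signs: positive = 7, negative = 5.
Step 3: Under H0: P(positive) = 0.5, so the number of positives S ~ Bin(12, 0.5).
Step 4: Two-sided exact p-value = sum of Bin(12,0.5) probabilities at or below the observed probability = 0.774414.
Step 5: alpha = 0.1. fail to reject H0.

n_eff = 12, pos = 7, neg = 5, p = 0.774414, fail to reject H0.


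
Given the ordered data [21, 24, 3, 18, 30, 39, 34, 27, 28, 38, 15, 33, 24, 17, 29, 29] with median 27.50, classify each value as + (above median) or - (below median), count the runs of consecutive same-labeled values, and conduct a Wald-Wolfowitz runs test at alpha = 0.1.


Step 1: Compute median = 27.50; label A = above, B = below.
Labels in order: BBBBAAABAABABBAA  (n_A = 8, n_B = 8)
Step 2: Count runs R = 8.
Step 3: Under H0 (random ordering), E[R] = 2*n_A*n_B/(n_A+n_B) + 1 = 2*8*8/16 + 1 = 9.0000.
        Var[R] = 2*n_A*n_B*(2*n_A*n_B - n_A - n_B) / ((n_A+n_B)^2 * (n_A+n_B-1)) = 14336/3840 = 3.7333.
        SD[R] = 1.9322.
Step 4: Continuity-corrected z = (R + 0.5 - E[R]) / SD[R] = (8 + 0.5 - 9.0000) / 1.9322 = -0.2588.
Step 5: Two-sided p-value via normal approximation = 2*(1 - Phi(|z|)) = 0.795809.
Step 6: alpha = 0.1. fail to reject H0.

R = 8, z = -0.2588, p = 0.795809, fail to reject H0.


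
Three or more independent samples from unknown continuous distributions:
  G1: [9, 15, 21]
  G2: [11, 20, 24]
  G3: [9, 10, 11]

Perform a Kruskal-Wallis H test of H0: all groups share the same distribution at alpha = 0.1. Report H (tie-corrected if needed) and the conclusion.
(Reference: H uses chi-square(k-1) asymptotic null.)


Step 1: Combine all N = 9 observations and assign midranks.
sorted (value, group, rank): (9,G1,1.5), (9,G3,1.5), (10,G3,3), (11,G2,4.5), (11,G3,4.5), (15,G1,6), (20,G2,7), (21,G1,8), (24,G2,9)
Step 2: Sum ranks within each group.
R_1 = 15.5 (n_1 = 3)
R_2 = 20.5 (n_2 = 3)
R_3 = 9 (n_3 = 3)
Step 3: H = 12/(N(N+1)) * sum(R_i^2/n_i) - 3(N+1)
     = 12/(9*10) * (15.5^2/3 + 20.5^2/3 + 9^2/3) - 3*10
     = 0.133333 * 247.167 - 30
     = 2.955556.
Step 4: Ties present; correction factor C = 1 - 12/(9^3 - 9) = 0.983333. Corrected H = 2.955556 / 0.983333 = 3.005650.
Step 5: Under H0, H ~ chi^2(2); p-value = 0.222501.
Step 6: alpha = 0.1. fail to reject H0.

H = 3.0056, df = 2, p = 0.222501, fail to reject H0.


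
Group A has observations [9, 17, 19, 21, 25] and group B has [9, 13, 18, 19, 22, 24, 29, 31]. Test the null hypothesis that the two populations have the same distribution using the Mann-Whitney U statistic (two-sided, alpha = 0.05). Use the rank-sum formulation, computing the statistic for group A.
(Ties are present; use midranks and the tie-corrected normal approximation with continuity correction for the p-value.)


Step 1: Combine and sort all 13 observations; assign midranks.
sorted (value, group): (9,X), (9,Y), (13,Y), (17,X), (18,Y), (19,X), (19,Y), (21,X), (22,Y), (24,Y), (25,X), (29,Y), (31,Y)
ranks: 9->1.5, 9->1.5, 13->3, 17->4, 18->5, 19->6.5, 19->6.5, 21->8, 22->9, 24->10, 25->11, 29->12, 31->13
Step 2: Rank sum for X: R1 = 1.5 + 4 + 6.5 + 8 + 11 = 31.
Step 3: U_X = R1 - n1(n1+1)/2 = 31 - 5*6/2 = 31 - 15 = 16.
       U_Y = n1*n2 - U_X = 40 - 16 = 24.
Step 4: Ties are present, so use the tie-corrected normal approximation (with continuity correction) for the p-value.
Step 5: p-value = 0.607419; compare to alpha = 0.05. fail to reject H0.

U_X = 16, p = 0.607419, fail to reject H0 at alpha = 0.05.


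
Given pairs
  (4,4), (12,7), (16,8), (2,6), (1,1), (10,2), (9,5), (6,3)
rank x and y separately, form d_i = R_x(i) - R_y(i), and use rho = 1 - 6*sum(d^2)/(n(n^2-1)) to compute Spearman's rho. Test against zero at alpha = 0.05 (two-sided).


Step 1: Rank x and y separately (midranks; no ties here).
rank(x): 4->3, 12->7, 16->8, 2->2, 1->1, 10->6, 9->5, 6->4
rank(y): 4->4, 7->7, 8->8, 6->6, 1->1, 2->2, 5->5, 3->3
Step 2: d_i = R_x(i) - R_y(i); compute d_i^2.
  (3-4)^2=1, (7-7)^2=0, (8-8)^2=0, (2-6)^2=16, (1-1)^2=0, (6-2)^2=16, (5-5)^2=0, (4-3)^2=1
sum(d^2) = 34.
Step 3: rho = 1 - 6*34 / (8*(8^2 - 1)) = 1 - 204/504 = 0.595238.
Step 4: Under H0, t = rho * sqrt((n-2)/(1-rho^2)) = 1.8145 ~ t(6).
Step 5: Two-sided p-value from the t-distribution with 6 df = 0.119530.
Step 6: alpha = 0.05. fail to reject H0.

rho = 0.5952, p = 0.119530, fail to reject H0 at alpha = 0.05.


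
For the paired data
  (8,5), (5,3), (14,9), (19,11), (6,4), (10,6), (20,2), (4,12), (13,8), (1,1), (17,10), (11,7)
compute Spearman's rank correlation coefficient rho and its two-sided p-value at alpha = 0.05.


Step 1: Rank x and y separately (midranks; no ties here).
rank(x): 8->5, 5->3, 14->9, 19->11, 6->4, 10->6, 20->12, 4->2, 13->8, 1->1, 17->10, 11->7
rank(y): 5->5, 3->3, 9->9, 11->11, 4->4, 6->6, 2->2, 12->12, 8->8, 1->1, 10->10, 7->7
Step 2: d_i = R_x(i) - R_y(i); compute d_i^2.
  (5-5)^2=0, (3-3)^2=0, (9-9)^2=0, (11-11)^2=0, (4-4)^2=0, (6-6)^2=0, (12-2)^2=100, (2-12)^2=100, (8-8)^2=0, (1-1)^2=0, (10-10)^2=0, (7-7)^2=0
sum(d^2) = 200.
Step 3: rho = 1 - 6*200 / (12*(12^2 - 1)) = 1 - 1200/1716 = 0.300699.
Step 4: Under H0, t = rho * sqrt((n-2)/(1-rho^2)) = 0.9970 ~ t(10).
Step 5: Two-sided p-value from the t-distribution with 10 df = 0.342260.
Step 6: alpha = 0.05. fail to reject H0.

rho = 0.3007, p = 0.342260, fail to reject H0 at alpha = 0.05.


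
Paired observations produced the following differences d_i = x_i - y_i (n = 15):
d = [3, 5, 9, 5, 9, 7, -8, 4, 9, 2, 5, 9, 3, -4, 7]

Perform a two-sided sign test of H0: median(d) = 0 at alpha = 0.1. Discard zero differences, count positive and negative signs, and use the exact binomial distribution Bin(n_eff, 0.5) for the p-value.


Step 1: Discard zero differences. Original n = 15; n_eff = number of nonzero differences = 15.
Nonzero differences (with sign): +3, +5, +9, +5, +9, +7, -8, +4, +9, +2, +5, +9, +3, -4, +7
Step 2: Count signs: positive = 13, negative = 2.
Step 3: Under H0: P(positive) = 0.5, so the number of positives S ~ Bin(15, 0.5).
Step 4: Two-sided exact p-value = sum of Bin(15,0.5) probabilities at or below the observed probability = 0.007385.
Step 5: alpha = 0.1. reject H0.

n_eff = 15, pos = 13, neg = 2, p = 0.007385, reject H0.


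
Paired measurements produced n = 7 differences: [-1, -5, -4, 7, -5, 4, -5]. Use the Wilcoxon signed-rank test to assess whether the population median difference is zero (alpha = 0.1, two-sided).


Step 1: Drop any zero differences (none here) and take |d_i|.
|d| = [1, 5, 4, 7, 5, 4, 5]
Step 2: Midrank |d_i| (ties get averaged ranks).
ranks: |1|->1, |5|->5, |4|->2.5, |7|->7, |5|->5, |4|->2.5, |5|->5
Step 3: Attach original signs; sum ranks with positive sign and with negative sign.
W+ = 7 + 2.5 = 9.5
W- = 1 + 5 + 2.5 + 5 + 5 = 18.5
(Check: W+ + W- = 28 should equal n(n+1)/2 = 28.)
Step 4: Test statistic W = min(W+, W-) = 9.5.
Step 5: Ties in |d|, so use the tie-corrected normal approximation.
        E[W] = n(n+1)/4 = 7*8/4 = 14.
        Tie groups: |d|=4 (t=2), |d|=5 (t=3); sum(t^3 - t) = 30.
        Var[W] = n(n+1)(2n+1)/24 - sum(t^3-t)/48 = 840/24 - 30/48 = 34.375.
        z = (W - E[W]) / sqrt(Var[W]) = (9.5 - 14) / 5.8630 = -0.7675.
        Two-sided p = 2*Phi(z) = 0.442771.
Step 6: alpha = 0.1. fail to reject H0.

W+ = 9.5, W- = 18.5, W = min = 9.5, p = 0.442771, fail to reject H0.


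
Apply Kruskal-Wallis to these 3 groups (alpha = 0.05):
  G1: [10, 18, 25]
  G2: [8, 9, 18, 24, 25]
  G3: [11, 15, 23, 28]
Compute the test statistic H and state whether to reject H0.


Step 1: Combine all N = 12 observations and assign midranks.
sorted (value, group, rank): (8,G2,1), (9,G2,2), (10,G1,3), (11,G3,4), (15,G3,5), (18,G1,6.5), (18,G2,6.5), (23,G3,8), (24,G2,9), (25,G1,10.5), (25,G2,10.5), (28,G3,12)
Step 2: Sum ranks within each group.
R_1 = 20 (n_1 = 3)
R_2 = 29 (n_2 = 5)
R_3 = 29 (n_3 = 4)
Step 3: H = 12/(N(N+1)) * sum(R_i^2/n_i) - 3(N+1)
     = 12/(12*13) * (20^2/3 + 29^2/5 + 29^2/4) - 3*13
     = 0.076923 * 511.783 - 39
     = 0.367949.
Step 4: Ties present; correction factor C = 1 - 12/(12^3 - 12) = 0.993007. Corrected H = 0.367949 / 0.993007 = 0.370540.
Step 5: Under H0, H ~ chi^2(2); p-value = 0.830880.
Step 6: alpha = 0.05. fail to reject H0.

H = 0.3705, df = 2, p = 0.830880, fail to reject H0.


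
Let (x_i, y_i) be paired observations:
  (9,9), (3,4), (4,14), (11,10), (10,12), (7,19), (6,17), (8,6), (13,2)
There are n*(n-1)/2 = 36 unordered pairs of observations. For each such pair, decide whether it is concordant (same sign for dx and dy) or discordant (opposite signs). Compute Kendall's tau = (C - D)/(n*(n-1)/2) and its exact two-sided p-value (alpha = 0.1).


Step 1: Enumerate the 36 unordered pairs (i,j) with i<j and classify each by sign(x_j-x_i) * sign(y_j-y_i).
  (1,2):dx=-6,dy=-5->C; (1,3):dx=-5,dy=+5->D; (1,4):dx=+2,dy=+1->C; (1,5):dx=+1,dy=+3->C
  (1,6):dx=-2,dy=+10->D; (1,7):dx=-3,dy=+8->D; (1,8):dx=-1,dy=-3->C; (1,9):dx=+4,dy=-7->D
  (2,3):dx=+1,dy=+10->C; (2,4):dx=+8,dy=+6->C; (2,5):dx=+7,dy=+8->C; (2,6):dx=+4,dy=+15->C
  (2,7):dx=+3,dy=+13->C; (2,8):dx=+5,dy=+2->C; (2,9):dx=+10,dy=-2->D; (3,4):dx=+7,dy=-4->D
  (3,5):dx=+6,dy=-2->D; (3,6):dx=+3,dy=+5->C; (3,7):dx=+2,dy=+3->C; (3,8):dx=+4,dy=-8->D
  (3,9):dx=+9,dy=-12->D; (4,5):dx=-1,dy=+2->D; (4,6):dx=-4,dy=+9->D; (4,7):dx=-5,dy=+7->D
  (4,8):dx=-3,dy=-4->C; (4,9):dx=+2,dy=-8->D; (5,6):dx=-3,dy=+7->D; (5,7):dx=-4,dy=+5->D
  (5,8):dx=-2,dy=-6->C; (5,9):dx=+3,dy=-10->D; (6,7):dx=-1,dy=-2->C; (6,8):dx=+1,dy=-13->D
  (6,9):dx=+6,dy=-17->D; (7,8):dx=+2,dy=-11->D; (7,9):dx=+7,dy=-15->D; (8,9):dx=+5,dy=-4->D
Step 2: C = 15, D = 21, total pairs = 36.
Step 3: tau = (C - D)/(n(n-1)/2) = (15 - 21)/36 = -0.166667.
Step 4: Exact two-sided p-value (enumerate n! = 362880 permutations of y under H0): p = 0.612202.
Step 5: alpha = 0.1. fail to reject H0.

tau_b = -0.1667 (C=15, D=21), p = 0.612202, fail to reject H0.


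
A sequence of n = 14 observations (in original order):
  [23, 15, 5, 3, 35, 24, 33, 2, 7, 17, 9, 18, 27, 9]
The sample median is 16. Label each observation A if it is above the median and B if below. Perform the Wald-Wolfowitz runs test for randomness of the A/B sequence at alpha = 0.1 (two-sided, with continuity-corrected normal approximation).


Step 1: Compute median = 16; label A = above, B = below.
Labels in order: ABBBAAABBABAAB  (n_A = 7, n_B = 7)
Step 2: Count runs R = 8.
Step 3: Under H0 (random ordering), E[R] = 2*n_A*n_B/(n_A+n_B) + 1 = 2*7*7/14 + 1 = 8.0000.
        Var[R] = 2*n_A*n_B*(2*n_A*n_B - n_A - n_B) / ((n_A+n_B)^2 * (n_A+n_B-1)) = 8232/2548 = 3.2308.
        SD[R] = 1.7974.
Step 4: R = E[R], so z = 0 with no continuity correction.
Step 5: Two-sided p-value via normal approximation = 2*(1 - Phi(|z|)) = 1.000000.
Step 6: alpha = 0.1. fail to reject H0.

R = 8, z = 0.0000, p = 1.000000, fail to reject H0.


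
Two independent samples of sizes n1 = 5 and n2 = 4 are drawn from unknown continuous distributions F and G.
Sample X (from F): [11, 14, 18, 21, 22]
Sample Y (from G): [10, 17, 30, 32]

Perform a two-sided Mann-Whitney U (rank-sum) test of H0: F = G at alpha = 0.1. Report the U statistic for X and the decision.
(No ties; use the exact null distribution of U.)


Step 1: Combine and sort all 9 observations; assign midranks.
sorted (value, group): (10,Y), (11,X), (14,X), (17,Y), (18,X), (21,X), (22,X), (30,Y), (32,Y)
ranks: 10->1, 11->2, 14->3, 17->4, 18->5, 21->6, 22->7, 30->8, 32->9
Step 2: Rank sum for X: R1 = 2 + 3 + 5 + 6 + 7 = 23.
Step 3: U_X = R1 - n1(n1+1)/2 = 23 - 5*6/2 = 23 - 15 = 8.
       U_Y = n1*n2 - U_X = 20 - 8 = 12.
Step 4: No ties, so the exact null distribution of U (based on enumerating the C(9,5) = 126 equally likely rank assignments) gives the two-sided p-value.
Step 5: p-value = 0.730159; compare to alpha = 0.1. fail to reject H0.

U_X = 8, p = 0.730159, fail to reject H0 at alpha = 0.1.


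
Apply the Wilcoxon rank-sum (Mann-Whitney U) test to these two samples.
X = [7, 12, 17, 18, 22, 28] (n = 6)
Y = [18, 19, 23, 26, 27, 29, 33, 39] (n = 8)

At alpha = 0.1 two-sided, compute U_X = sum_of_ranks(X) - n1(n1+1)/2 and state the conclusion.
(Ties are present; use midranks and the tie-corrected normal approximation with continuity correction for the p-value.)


Step 1: Combine and sort all 14 observations; assign midranks.
sorted (value, group): (7,X), (12,X), (17,X), (18,X), (18,Y), (19,Y), (22,X), (23,Y), (26,Y), (27,Y), (28,X), (29,Y), (33,Y), (39,Y)
ranks: 7->1, 12->2, 17->3, 18->4.5, 18->4.5, 19->6, 22->7, 23->8, 26->9, 27->10, 28->11, 29->12, 33->13, 39->14
Step 2: Rank sum for X: R1 = 1 + 2 + 3 + 4.5 + 7 + 11 = 28.5.
Step 3: U_X = R1 - n1(n1+1)/2 = 28.5 - 6*7/2 = 28.5 - 21 = 7.5.
       U_Y = n1*n2 - U_X = 48 - 7.5 = 40.5.
Step 4: Ties are present, so use the tie-corrected normal approximation (with continuity correction) for the p-value.
Step 5: p-value = 0.038653; compare to alpha = 0.1. reject H0.

U_X = 7.5, p = 0.038653, reject H0 at alpha = 0.1.


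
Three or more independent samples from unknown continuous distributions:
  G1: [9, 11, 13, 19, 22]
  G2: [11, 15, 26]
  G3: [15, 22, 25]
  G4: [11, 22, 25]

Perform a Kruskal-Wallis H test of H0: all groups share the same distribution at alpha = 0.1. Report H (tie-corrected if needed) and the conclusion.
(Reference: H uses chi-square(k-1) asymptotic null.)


Step 1: Combine all N = 14 observations and assign midranks.
sorted (value, group, rank): (9,G1,1), (11,G1,3), (11,G2,3), (11,G4,3), (13,G1,5), (15,G2,6.5), (15,G3,6.5), (19,G1,8), (22,G1,10), (22,G3,10), (22,G4,10), (25,G3,12.5), (25,G4,12.5), (26,G2,14)
Step 2: Sum ranks within each group.
R_1 = 27 (n_1 = 5)
R_2 = 23.5 (n_2 = 3)
R_3 = 29 (n_3 = 3)
R_4 = 25.5 (n_4 = 3)
Step 3: H = 12/(N(N+1)) * sum(R_i^2/n_i) - 3(N+1)
     = 12/(14*15) * (27^2/5 + 23.5^2/3 + 29^2/3 + 25.5^2/3) - 3*15
     = 0.057143 * 826.967 - 45
     = 2.255238.
Step 4: Ties present; correction factor C = 1 - 60/(14^3 - 14) = 0.978022. Corrected H = 2.255238 / 0.978022 = 2.305918.
Step 5: Under H0, H ~ chi^2(3); p-value = 0.511388.
Step 6: alpha = 0.1. fail to reject H0.

H = 2.3059, df = 3, p = 0.511388, fail to reject H0.


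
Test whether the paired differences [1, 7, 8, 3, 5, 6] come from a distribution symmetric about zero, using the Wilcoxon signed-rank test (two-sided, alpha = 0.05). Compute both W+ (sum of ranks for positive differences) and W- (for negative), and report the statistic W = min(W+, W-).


Step 1: Drop any zero differences (none here) and take |d_i|.
|d| = [1, 7, 8, 3, 5, 6]
Step 2: Midrank |d_i| (ties get averaged ranks).
ranks: |1|->1, |7|->5, |8|->6, |3|->2, |5|->3, |6|->4
Step 3: Attach original signs; sum ranks with positive sign and with negative sign.
W+ = 1 + 5 + 6 + 2 + 3 + 4 = 21
W- = 0 = 0
(Check: W+ + W- = 21 should equal n(n+1)/2 = 21.)
Step 4: Test statistic W = min(W+, W-) = 0.
Step 5: No ties, so the exact null distribution over the 2^6 = 64 sign assignments gives the two-sided p-value = 0.031250.
Step 6: alpha = 0.05. reject H0.

W+ = 21, W- = 0, W = min = 0, p = 0.031250, reject H0.


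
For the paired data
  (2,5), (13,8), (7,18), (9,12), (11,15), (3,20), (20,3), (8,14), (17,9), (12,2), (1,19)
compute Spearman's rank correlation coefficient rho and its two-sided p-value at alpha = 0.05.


Step 1: Rank x and y separately (midranks; no ties here).
rank(x): 2->2, 13->9, 7->4, 9->6, 11->7, 3->3, 20->11, 8->5, 17->10, 12->8, 1->1
rank(y): 5->3, 8->4, 18->9, 12->6, 15->8, 20->11, 3->2, 14->7, 9->5, 2->1, 19->10
Step 2: d_i = R_x(i) - R_y(i); compute d_i^2.
  (2-3)^2=1, (9-4)^2=25, (4-9)^2=25, (6-6)^2=0, (7-8)^2=1, (3-11)^2=64, (11-2)^2=81, (5-7)^2=4, (10-5)^2=25, (8-1)^2=49, (1-10)^2=81
sum(d^2) = 356.
Step 3: rho = 1 - 6*356 / (11*(11^2 - 1)) = 1 - 2136/1320 = -0.618182.
Step 4: Under H0, t = rho * sqrt((n-2)/(1-rho^2)) = -2.3594 ~ t(9).
Step 5: Two-sided p-value from the t-distribution with 9 df = 0.042646.
Step 6: alpha = 0.05. reject H0.

rho = -0.6182, p = 0.042646, reject H0 at alpha = 0.05.


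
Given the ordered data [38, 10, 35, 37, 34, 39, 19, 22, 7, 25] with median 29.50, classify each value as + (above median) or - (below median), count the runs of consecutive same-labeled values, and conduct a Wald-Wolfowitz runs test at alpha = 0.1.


Step 1: Compute median = 29.50; label A = above, B = below.
Labels in order: ABAAAABBBB  (n_A = 5, n_B = 5)
Step 2: Count runs R = 4.
Step 3: Under H0 (random ordering), E[R] = 2*n_A*n_B/(n_A+n_B) + 1 = 2*5*5/10 + 1 = 6.0000.
        Var[R] = 2*n_A*n_B*(2*n_A*n_B - n_A - n_B) / ((n_A+n_B)^2 * (n_A+n_B-1)) = 2000/900 = 2.2222.
        SD[R] = 1.4907.
Step 4: Continuity-corrected z = (R + 0.5 - E[R]) / SD[R] = (4 + 0.5 - 6.0000) / 1.4907 = -1.0062.
Step 5: Two-sided p-value via normal approximation = 2*(1 - Phi(|z|)) = 0.314305.
Step 6: alpha = 0.1. fail to reject H0.

R = 4, z = -1.0062, p = 0.314305, fail to reject H0.


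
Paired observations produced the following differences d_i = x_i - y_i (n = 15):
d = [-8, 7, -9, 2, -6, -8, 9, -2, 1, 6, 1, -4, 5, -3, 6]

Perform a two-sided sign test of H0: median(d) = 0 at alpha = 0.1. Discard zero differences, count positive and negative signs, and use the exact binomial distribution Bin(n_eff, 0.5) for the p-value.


Step 1: Discard zero differences. Original n = 15; n_eff = number of nonzero differences = 15.
Nonzero differences (with sign): -8, +7, -9, +2, -6, -8, +9, -2, +1, +6, +1, -4, +5, -3, +6
Step 2: Count signs: positive = 8, negative = 7.
Step 3: Under H0: P(positive) = 0.5, so the number of positives S ~ Bin(15, 0.5).
Step 4: Two-sided exact p-value = sum of Bin(15,0.5) probabilities at or below the observed probability = 1.000000.
Step 5: alpha = 0.1. fail to reject H0.

n_eff = 15, pos = 8, neg = 7, p = 1.000000, fail to reject H0.


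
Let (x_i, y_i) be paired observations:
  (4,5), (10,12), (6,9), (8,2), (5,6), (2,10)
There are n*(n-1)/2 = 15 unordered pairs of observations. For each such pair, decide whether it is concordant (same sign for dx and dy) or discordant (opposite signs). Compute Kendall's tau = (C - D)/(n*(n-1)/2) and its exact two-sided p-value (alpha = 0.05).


Step 1: Enumerate the 15 unordered pairs (i,j) with i<j and classify each by sign(x_j-x_i) * sign(y_j-y_i).
  (1,2):dx=+6,dy=+7->C; (1,3):dx=+2,dy=+4->C; (1,4):dx=+4,dy=-3->D; (1,5):dx=+1,dy=+1->C
  (1,6):dx=-2,dy=+5->D; (2,3):dx=-4,dy=-3->C; (2,4):dx=-2,dy=-10->C; (2,5):dx=-5,dy=-6->C
  (2,6):dx=-8,dy=-2->C; (3,4):dx=+2,dy=-7->D; (3,5):dx=-1,dy=-3->C; (3,6):dx=-4,dy=+1->D
  (4,5):dx=-3,dy=+4->D; (4,6):dx=-6,dy=+8->D; (5,6):dx=-3,dy=+4->D
Step 2: C = 8, D = 7, total pairs = 15.
Step 3: tau = (C - D)/(n(n-1)/2) = (8 - 7)/15 = 0.066667.
Step 4: Exact two-sided p-value (enumerate n! = 720 permutations of y under H0): p = 1.000000.
Step 5: alpha = 0.05. fail to reject H0.

tau_b = 0.0667 (C=8, D=7), p = 1.000000, fail to reject H0.


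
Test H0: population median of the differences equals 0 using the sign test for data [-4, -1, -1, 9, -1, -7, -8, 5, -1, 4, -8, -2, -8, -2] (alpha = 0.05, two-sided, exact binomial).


Step 1: Discard zero differences. Original n = 14; n_eff = number of nonzero differences = 14.
Nonzero differences (with sign): -4, -1, -1, +9, -1, -7, -8, +5, -1, +4, -8, -2, -8, -2
Step 2: Count signs: positive = 3, negative = 11.
Step 3: Under H0: P(positive) = 0.5, so the number of positives S ~ Bin(14, 0.5).
Step 4: Two-sided exact p-value = sum of Bin(14,0.5) probabilities at or below the observed probability = 0.057373.
Step 5: alpha = 0.05. fail to reject H0.

n_eff = 14, pos = 3, neg = 11, p = 0.057373, fail to reject H0.


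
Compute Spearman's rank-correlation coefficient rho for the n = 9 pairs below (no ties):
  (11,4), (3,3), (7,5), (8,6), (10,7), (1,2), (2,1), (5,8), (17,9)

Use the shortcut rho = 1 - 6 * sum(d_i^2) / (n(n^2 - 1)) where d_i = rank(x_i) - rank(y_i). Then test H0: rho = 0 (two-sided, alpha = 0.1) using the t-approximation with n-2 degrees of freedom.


Step 1: Rank x and y separately (midranks; no ties here).
rank(x): 11->8, 3->3, 7->5, 8->6, 10->7, 1->1, 2->2, 5->4, 17->9
rank(y): 4->4, 3->3, 5->5, 6->6, 7->7, 2->2, 1->1, 8->8, 9->9
Step 2: d_i = R_x(i) - R_y(i); compute d_i^2.
  (8-4)^2=16, (3-3)^2=0, (5-5)^2=0, (6-6)^2=0, (7-7)^2=0, (1-2)^2=1, (2-1)^2=1, (4-8)^2=16, (9-9)^2=0
sum(d^2) = 34.
Step 3: rho = 1 - 6*34 / (9*(9^2 - 1)) = 1 - 204/720 = 0.716667.
Step 4: Under H0, t = rho * sqrt((n-2)/(1-rho^2)) = 2.7188 ~ t(7).
Step 5: Two-sided p-value from the t-distribution with 7 df = 0.029818.
Step 6: alpha = 0.1. reject H0.

rho = 0.7167, p = 0.029818, reject H0 at alpha = 0.1.


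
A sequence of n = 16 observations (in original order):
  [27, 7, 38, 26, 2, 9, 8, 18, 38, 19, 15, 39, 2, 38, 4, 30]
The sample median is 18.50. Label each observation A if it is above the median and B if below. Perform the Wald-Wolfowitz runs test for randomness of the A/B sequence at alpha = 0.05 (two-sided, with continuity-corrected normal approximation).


Step 1: Compute median = 18.50; label A = above, B = below.
Labels in order: ABAABBBBAABABABA  (n_A = 8, n_B = 8)
Step 2: Count runs R = 11.
Step 3: Under H0 (random ordering), E[R] = 2*n_A*n_B/(n_A+n_B) + 1 = 2*8*8/16 + 1 = 9.0000.
        Var[R] = 2*n_A*n_B*(2*n_A*n_B - n_A - n_B) / ((n_A+n_B)^2 * (n_A+n_B-1)) = 14336/3840 = 3.7333.
        SD[R] = 1.9322.
Step 4: Continuity-corrected z = (R - 0.5 - E[R]) / SD[R] = (11 - 0.5 - 9.0000) / 1.9322 = 0.7763.
Step 5: Two-sided p-value via normal approximation = 2*(1 - Phi(|z|)) = 0.437558.
Step 6: alpha = 0.05. fail to reject H0.

R = 11, z = 0.7763, p = 0.437558, fail to reject H0.
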